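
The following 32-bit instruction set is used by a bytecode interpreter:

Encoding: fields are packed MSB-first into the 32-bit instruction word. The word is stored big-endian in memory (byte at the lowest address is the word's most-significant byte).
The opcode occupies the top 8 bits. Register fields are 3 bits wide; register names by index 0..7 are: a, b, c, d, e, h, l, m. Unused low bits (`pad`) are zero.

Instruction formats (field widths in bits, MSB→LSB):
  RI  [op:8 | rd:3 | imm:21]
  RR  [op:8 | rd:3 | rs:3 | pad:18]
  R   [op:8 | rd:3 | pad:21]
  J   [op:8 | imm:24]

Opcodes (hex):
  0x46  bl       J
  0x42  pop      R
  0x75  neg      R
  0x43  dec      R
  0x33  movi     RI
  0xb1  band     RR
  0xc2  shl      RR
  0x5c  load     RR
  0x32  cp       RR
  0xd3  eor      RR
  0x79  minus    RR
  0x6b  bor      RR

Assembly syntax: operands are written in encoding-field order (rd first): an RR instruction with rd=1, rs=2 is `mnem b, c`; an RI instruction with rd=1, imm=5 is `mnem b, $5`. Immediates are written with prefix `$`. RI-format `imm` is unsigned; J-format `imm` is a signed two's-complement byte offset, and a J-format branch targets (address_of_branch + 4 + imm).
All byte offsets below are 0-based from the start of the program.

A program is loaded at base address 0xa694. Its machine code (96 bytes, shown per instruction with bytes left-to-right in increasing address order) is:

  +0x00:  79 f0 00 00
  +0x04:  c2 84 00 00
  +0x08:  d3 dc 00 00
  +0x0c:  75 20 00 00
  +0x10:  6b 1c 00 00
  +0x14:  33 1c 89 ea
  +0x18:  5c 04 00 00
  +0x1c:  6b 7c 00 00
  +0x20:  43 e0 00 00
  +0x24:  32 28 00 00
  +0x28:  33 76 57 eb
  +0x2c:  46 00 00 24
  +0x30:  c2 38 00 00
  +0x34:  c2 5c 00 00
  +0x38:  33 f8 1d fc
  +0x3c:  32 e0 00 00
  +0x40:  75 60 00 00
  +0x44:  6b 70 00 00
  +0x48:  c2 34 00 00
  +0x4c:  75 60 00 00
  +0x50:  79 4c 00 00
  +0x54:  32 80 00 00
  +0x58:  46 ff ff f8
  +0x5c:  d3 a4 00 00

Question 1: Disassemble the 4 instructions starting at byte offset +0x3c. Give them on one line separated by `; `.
+0x3c: 32 e0 00 00 ⇒ word 0x32e00000 (big)
  top 8b → 0x32 → cp [RR]
  [23:21] rd=7 = m
  [20:18] rs=0 = a
+0x40: 75 60 00 00 ⇒ word 0x75600000 (big)
  top 8b → 0x75 → neg [R]
  [23:21] rd=3 = d
+0x44: 6b 70 00 00 ⇒ word 0x6b700000 (big)
  top 8b → 0x6b → bor [RR]
  [23:21] rd=3 = d
  [20:18] rs=4 = e
+0x48: c2 34 00 00 ⇒ word 0xc2340000 (big)
  top 8b → 0xc2 → shl [RR]
  [23:21] rd=1 = b
  [20:18] rs=5 = h

cp m, a; neg d; bor d, e; shl b, h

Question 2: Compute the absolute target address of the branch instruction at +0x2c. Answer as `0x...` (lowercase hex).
[2c] 46 00 00 24 → 0x46000024
  opcode bits[31:24]=0x46: bl/J
  [23:0] imm=36 = $36
  target = base 0xa694 + off 0x2c + 4 + imm 36 = 0xa6e8

0xa6e8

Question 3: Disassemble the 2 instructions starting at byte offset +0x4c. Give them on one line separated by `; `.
neg d; minus c, d

@+4c  big-endian(75 60 00 00) = 0x75600000
  op=0x75600000>>24=0x75 ⇒ neg (R)
  rd@[23:21]=0x3 ⇒ d
@+50  big-endian(79 4c 00 00) = 0x794c0000
  op=0x794c0000>>24=0x79 ⇒ minus (RR)
  rd@[23:21]=0x2 ⇒ c
  rs@[20:18]=0x3 ⇒ d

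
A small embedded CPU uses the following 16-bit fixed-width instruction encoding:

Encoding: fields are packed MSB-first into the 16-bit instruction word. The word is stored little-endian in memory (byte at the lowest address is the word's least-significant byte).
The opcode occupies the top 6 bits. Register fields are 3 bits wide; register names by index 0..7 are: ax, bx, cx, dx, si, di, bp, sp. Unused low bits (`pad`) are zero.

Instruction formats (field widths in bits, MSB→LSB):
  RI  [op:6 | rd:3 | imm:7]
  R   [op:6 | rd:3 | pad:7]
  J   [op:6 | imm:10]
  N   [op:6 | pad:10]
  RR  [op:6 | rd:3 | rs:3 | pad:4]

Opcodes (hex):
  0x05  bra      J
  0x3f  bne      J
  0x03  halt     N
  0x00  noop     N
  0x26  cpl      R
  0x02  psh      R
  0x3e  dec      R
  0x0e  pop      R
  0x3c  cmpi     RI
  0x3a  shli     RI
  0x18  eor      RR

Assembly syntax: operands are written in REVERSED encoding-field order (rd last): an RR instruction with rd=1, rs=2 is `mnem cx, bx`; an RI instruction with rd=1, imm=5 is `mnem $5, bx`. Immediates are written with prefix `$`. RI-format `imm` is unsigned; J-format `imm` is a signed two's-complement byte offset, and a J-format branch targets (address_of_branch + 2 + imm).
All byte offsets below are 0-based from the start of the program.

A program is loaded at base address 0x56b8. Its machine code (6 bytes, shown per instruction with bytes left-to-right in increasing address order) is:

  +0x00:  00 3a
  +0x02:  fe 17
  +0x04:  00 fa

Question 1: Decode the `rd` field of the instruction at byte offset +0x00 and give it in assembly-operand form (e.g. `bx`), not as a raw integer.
off 0x00: read 00 3a as little → 0x3a00
  top 6b → 0xe → pop [R]
  rd: (w>>7)&0x7=0x4 → si

si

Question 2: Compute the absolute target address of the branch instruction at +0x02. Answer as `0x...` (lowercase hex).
0x56ba

[02] fe 17 → 0x17fe
  op=0x17fe>>10=0x5 ⇒ bra (J)
  [9:0] imm=1022 (s10→-2) = $-2
  target = base 0x56b8 + off 0x02 + 2 + imm -2 = 0x56ba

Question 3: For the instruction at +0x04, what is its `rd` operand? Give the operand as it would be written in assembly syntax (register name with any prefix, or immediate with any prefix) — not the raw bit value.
si

@+04  little-endian(00 fa) = 0xfa00
  top 6b → 0x3e → dec [R]
  [9:7] rd=4 = si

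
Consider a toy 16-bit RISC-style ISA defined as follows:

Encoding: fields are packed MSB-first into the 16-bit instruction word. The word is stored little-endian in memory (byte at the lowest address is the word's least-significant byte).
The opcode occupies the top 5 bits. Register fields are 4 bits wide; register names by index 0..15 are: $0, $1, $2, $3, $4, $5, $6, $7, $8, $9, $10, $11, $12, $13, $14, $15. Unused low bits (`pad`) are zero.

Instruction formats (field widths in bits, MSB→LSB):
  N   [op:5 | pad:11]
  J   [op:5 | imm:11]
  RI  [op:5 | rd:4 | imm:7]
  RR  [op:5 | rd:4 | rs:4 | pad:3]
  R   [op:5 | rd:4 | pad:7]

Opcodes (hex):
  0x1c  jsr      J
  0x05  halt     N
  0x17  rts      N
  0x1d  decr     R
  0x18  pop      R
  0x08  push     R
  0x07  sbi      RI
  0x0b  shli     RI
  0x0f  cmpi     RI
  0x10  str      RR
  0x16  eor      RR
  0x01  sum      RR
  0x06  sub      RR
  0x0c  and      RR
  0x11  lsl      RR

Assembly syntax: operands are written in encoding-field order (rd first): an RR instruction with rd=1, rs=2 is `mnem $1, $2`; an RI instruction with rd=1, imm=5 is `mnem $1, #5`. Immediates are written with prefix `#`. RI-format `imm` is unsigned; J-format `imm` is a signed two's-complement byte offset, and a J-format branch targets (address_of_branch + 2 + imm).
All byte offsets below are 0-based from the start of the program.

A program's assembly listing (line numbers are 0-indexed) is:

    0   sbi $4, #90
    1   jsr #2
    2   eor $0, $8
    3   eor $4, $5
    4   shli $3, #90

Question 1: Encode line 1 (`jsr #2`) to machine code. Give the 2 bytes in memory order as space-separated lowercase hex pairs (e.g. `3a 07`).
L1: jsr op=0x1c:5|imm=2:11 ⇒ 0xe002 ⇒ little 02 e0

02 e0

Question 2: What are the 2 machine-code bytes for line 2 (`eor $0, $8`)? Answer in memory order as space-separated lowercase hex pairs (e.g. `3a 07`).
line 2 (eor): pack op=0x16:5|rd=0:4|rs=8:4|pad=0:3 = 0xb040; little→ 40 b0

40 b0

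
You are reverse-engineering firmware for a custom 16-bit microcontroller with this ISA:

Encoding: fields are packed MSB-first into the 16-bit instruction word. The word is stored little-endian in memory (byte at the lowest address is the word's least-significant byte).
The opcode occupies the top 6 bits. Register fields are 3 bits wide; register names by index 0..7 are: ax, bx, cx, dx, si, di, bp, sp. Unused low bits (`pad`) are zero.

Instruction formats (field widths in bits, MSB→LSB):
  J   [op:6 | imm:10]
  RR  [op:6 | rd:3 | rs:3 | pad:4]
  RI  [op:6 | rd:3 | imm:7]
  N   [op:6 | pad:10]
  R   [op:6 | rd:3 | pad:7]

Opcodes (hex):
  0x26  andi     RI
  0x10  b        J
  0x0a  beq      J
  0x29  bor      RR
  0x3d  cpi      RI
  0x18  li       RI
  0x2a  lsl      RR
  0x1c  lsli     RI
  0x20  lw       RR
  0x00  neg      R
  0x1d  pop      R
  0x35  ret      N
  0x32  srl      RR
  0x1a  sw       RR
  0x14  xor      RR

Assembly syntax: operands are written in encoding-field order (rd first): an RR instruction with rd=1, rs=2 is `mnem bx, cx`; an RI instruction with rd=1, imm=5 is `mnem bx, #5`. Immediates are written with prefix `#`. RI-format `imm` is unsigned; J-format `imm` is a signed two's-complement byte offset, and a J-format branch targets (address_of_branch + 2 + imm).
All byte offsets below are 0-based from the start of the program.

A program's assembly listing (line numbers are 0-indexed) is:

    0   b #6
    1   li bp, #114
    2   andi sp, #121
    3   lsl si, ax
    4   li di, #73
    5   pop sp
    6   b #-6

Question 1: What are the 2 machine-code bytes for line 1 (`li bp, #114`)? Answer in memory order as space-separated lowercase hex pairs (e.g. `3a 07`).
1. li fields op=0x18:6|rd=6:3|imm=114:7 → word 6372h → 72 63

72 63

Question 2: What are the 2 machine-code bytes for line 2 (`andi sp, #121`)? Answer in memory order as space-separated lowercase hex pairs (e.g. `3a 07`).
f9 9b

line 2 (andi): pack op=0x26:6|rd=7:3|imm=121:7 = 0x9bf9; little→ f9 9b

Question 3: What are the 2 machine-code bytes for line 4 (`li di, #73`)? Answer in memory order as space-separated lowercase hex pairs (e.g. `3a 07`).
line 4 (li): pack op=0x18:6|rd=5:3|imm=73:7 = 0x62c9; little→ c9 62

c9 62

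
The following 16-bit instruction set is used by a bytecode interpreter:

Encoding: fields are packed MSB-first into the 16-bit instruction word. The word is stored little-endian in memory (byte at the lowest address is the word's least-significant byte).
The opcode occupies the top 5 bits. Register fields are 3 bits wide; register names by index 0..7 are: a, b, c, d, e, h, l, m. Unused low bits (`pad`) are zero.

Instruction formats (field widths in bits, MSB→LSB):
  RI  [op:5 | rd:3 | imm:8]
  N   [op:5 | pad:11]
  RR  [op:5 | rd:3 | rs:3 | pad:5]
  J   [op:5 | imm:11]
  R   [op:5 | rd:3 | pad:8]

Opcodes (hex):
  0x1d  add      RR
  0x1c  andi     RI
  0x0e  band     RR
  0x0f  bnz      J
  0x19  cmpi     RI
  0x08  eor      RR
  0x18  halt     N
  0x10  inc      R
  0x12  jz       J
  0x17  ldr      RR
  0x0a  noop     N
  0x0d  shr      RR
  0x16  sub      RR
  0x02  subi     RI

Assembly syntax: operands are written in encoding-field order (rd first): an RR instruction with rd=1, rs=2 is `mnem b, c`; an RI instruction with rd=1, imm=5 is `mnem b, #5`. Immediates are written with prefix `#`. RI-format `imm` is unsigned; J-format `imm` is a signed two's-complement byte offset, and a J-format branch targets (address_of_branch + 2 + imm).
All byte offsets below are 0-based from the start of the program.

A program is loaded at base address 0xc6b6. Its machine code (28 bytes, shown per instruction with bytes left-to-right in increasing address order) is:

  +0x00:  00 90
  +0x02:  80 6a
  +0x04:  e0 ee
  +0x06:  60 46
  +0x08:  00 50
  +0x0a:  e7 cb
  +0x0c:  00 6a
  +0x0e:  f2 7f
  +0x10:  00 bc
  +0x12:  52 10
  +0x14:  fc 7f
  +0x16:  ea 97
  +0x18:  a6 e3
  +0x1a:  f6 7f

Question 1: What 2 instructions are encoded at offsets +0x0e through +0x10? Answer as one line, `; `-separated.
@+0e  little-endian(f2 7f) = 0x7ff2
  opcode bits[15:11]=0xf: bnz/J
  imm: (w>>0)&0x7ff=0x7f2 (s11→-14) → #-14
@+10  little-endian(00 bc) = 0xbc00
  opcode bits[15:11]=0x17: ldr/RR
  rd: (w>>8)&0x7=0x4 → e
  rs: (w>>5)&0x7=0x0 → a

bnz #-14; ldr e, a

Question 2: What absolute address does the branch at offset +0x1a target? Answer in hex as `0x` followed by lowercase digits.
off 0x1a: read f6 7f as little → 0x7ff6
  opcode bits[15:11]=0xf: bnz/J
  imm: (w>>0)&0x7ff=0x7f6 (s11→-10) → #-10
  target = base 0xc6b6 + off 0x1a + 2 + imm -10 = 0xc6c8

0xc6c8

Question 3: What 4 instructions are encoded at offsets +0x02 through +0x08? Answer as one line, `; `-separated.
shr c, e; add l, m; eor l, d; noop

+0x02: 80 6a ⇒ word 0x6a80 (little)
  top 5b → 0xd → shr [RR]
  rd: (w>>8)&0x7=0x2 → c
  rs: (w>>5)&0x7=0x4 → e
+0x04: e0 ee ⇒ word 0xeee0 (little)
  top 5b → 0x1d → add [RR]
  rd: (w>>8)&0x7=0x6 → l
  rs: (w>>5)&0x7=0x7 → m
+0x06: 60 46 ⇒ word 0x4660 (little)
  top 5b → 0x8 → eor [RR]
  rd: (w>>8)&0x7=0x6 → l
  rs: (w>>5)&0x7=0x3 → d
+0x08: 00 50 ⇒ word 0x5000 (little)
  top 5b → 0xa → noop [N]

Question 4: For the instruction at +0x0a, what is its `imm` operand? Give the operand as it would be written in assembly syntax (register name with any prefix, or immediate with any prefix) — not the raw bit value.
#231

@+0a  little-endian(e7 cb) = 0xcbe7
  op=0xcbe7>>11=0x19 ⇒ cmpi (RI)
  [10:8] rd=3 = d
  [7:0] imm=231 = #231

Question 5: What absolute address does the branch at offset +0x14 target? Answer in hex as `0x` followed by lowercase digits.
0xc6c8

[14] fc 7f → 0x7ffc
  top 5b → 0xf → bnz [J]
  imm: (w>>0)&0x7ff=0x7fc (s11→-4) → #-4
  target = base 0xc6b6 + off 0x14 + 2 + imm -4 = 0xc6c8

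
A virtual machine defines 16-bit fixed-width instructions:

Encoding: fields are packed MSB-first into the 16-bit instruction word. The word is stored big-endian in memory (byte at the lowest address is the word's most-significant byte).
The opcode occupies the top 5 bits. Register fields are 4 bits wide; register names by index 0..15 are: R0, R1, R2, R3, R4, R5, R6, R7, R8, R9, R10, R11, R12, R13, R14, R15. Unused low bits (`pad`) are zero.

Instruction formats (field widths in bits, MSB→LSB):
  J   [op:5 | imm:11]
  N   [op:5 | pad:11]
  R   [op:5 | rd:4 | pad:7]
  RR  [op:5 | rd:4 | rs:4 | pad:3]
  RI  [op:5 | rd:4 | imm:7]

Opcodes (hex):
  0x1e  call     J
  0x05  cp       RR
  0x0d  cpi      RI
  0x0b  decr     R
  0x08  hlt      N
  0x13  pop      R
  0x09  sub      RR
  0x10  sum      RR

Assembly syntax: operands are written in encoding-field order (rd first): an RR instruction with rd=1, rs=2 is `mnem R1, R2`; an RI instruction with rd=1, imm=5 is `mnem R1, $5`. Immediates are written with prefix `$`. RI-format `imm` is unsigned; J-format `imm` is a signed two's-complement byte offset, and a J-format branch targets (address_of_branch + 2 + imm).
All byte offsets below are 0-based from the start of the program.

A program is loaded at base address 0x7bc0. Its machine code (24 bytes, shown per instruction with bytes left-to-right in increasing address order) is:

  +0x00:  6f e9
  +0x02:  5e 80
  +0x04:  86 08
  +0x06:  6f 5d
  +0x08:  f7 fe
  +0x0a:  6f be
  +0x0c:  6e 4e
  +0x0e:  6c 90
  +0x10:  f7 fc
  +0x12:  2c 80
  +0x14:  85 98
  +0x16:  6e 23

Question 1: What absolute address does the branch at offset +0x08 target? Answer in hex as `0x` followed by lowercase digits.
@+08  big-endian(f7 fe) = 0xf7fe
  top 5b → 0x1e → call [J]
  imm: (w>>0)&0x7ff=0x7fe (s11→-2) → $-2
  target = base 0x7bc0 + off 0x08 + 2 + imm -2 = 0x7bc8

0x7bc8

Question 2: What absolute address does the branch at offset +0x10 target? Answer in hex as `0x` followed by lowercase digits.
0x7bce

off 0x10: read f7 fc as big → 0xf7fc
  top 5b → 0x1e → call [J]
  [10:0] imm=2044 (s11→-4) = $-4
  target = base 0x7bc0 + off 0x10 + 2 + imm -4 = 0x7bce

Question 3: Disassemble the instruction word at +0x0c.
@+0c  big-endian(6e 4e) = 0x6e4e
  top 5b → 0xd → cpi [RI]
  [10:7] rd=12 = R12
  [6:0] imm=78 = $78

cpi R12, $78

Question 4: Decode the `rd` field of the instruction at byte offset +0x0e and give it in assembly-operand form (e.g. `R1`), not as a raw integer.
R9

+0x0e: 6c 90 ⇒ word 0x6c90 (big)
  op=0x6c90>>11=0xd ⇒ cpi (RI)
  rd: (w>>7)&0xf=0x9 → R9
  imm: (w>>0)&0x7f=0x10 → $16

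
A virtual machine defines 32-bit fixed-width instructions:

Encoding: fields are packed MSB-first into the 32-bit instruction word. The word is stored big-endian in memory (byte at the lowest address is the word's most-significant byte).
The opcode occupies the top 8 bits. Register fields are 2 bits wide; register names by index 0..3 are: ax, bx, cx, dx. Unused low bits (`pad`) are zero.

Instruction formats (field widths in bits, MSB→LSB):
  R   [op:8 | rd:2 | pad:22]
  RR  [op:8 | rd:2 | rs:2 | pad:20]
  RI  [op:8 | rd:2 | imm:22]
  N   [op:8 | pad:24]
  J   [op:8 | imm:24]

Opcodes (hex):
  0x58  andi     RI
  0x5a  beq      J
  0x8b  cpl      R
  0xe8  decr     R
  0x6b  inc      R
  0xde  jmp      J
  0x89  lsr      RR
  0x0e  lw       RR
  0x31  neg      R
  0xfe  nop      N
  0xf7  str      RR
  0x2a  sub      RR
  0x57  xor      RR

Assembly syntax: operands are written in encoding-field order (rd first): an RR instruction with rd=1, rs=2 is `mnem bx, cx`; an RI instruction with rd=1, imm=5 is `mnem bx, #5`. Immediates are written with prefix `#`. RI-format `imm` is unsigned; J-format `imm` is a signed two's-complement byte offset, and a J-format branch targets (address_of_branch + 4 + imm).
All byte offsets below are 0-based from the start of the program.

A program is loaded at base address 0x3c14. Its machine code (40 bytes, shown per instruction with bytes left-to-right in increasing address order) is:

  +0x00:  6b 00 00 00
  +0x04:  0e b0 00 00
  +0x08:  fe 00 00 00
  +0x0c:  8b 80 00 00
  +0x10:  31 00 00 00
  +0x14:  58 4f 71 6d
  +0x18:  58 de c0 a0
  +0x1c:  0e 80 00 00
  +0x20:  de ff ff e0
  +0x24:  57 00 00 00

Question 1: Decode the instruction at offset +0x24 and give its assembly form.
xor ax, ax

+0x24: 57 00 00 00 ⇒ word 0x57000000 (big)
  top 8b → 0x57 → xor [RR]
  rd@[23:22]=0x0 ⇒ ax
  rs@[21:20]=0x0 ⇒ ax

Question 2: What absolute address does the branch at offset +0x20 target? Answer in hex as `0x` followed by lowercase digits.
0x3c18

off 0x20: read de ff ff e0 as big → 0xdeffffe0
  op=0xdeffffe0>>24=0xde ⇒ jmp (J)
  [23:0] imm=16777184 (s24→-32) = #-32
  target = base 0x3c14 + off 0x20 + 4 + imm -32 = 0x3c18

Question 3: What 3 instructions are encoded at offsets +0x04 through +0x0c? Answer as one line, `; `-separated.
lw cx, dx; nop; cpl cx

[04] 0e b0 00 00 → 0x0eb00000
  op=0x0eb00000>>24=0xe ⇒ lw (RR)
  rd: (w>>22)&0x3=0x2 → cx
  rs: (w>>20)&0x3=0x3 → dx
[08] fe 00 00 00 → 0xfe000000
  op=0xfe000000>>24=0xfe ⇒ nop (N)
[0c] 8b 80 00 00 → 0x8b800000
  op=0x8b800000>>24=0x8b ⇒ cpl (R)
  rd: (w>>22)&0x3=0x2 → cx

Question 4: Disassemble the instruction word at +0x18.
off 0x18: read 58 de c0 a0 as big → 0x58dec0a0
  opcode bits[31:24]=0x58: andi/RI
  rd@[23:22]=0x3 ⇒ dx
  imm@[21:0]=0x1ec0a0 ⇒ #2015392

andi dx, #2015392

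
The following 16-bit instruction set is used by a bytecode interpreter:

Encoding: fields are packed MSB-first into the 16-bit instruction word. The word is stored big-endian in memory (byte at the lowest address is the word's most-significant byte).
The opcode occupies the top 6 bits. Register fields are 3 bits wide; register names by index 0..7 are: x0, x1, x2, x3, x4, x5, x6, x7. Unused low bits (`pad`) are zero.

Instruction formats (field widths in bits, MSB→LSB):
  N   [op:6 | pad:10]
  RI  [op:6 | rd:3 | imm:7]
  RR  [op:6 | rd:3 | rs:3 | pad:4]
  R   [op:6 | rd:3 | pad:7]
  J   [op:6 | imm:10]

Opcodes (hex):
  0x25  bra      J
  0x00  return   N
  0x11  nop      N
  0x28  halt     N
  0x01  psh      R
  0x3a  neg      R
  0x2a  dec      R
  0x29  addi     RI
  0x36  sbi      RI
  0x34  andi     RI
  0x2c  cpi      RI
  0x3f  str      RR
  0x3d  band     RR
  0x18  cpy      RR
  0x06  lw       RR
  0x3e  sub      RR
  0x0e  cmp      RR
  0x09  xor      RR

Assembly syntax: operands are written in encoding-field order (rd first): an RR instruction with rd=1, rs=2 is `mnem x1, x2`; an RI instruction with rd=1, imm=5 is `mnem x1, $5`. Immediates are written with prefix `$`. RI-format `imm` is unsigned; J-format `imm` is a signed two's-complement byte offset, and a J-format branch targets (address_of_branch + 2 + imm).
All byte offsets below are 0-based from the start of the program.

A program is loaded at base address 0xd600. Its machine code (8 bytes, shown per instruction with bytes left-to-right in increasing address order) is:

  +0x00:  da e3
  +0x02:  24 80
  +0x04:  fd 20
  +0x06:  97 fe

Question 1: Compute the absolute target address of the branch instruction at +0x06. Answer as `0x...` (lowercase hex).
0xd606

@+06  big-endian(97 fe) = 0x97fe
  opcode bits[15:10]=0x25: bra/J
  [9:0] imm=1022 (s10→-2) = $-2
  target = base 0xd600 + off 0x06 + 2 + imm -2 = 0xd606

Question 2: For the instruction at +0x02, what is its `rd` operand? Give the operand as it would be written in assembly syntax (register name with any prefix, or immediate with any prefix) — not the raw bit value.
[02] 24 80 → 0x2480
  top 6b → 0x9 → xor [RR]
  rd: (w>>7)&0x7=0x1 → x1
  rs: (w>>4)&0x7=0x0 → x0

x1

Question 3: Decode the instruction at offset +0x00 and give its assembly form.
sbi x5, $99

+0x00: da e3 ⇒ word 0xdae3 (big)
  top 6b → 0x36 → sbi [RI]
  rd: (w>>7)&0x7=0x5 → x5
  imm: (w>>0)&0x7f=0x63 → $99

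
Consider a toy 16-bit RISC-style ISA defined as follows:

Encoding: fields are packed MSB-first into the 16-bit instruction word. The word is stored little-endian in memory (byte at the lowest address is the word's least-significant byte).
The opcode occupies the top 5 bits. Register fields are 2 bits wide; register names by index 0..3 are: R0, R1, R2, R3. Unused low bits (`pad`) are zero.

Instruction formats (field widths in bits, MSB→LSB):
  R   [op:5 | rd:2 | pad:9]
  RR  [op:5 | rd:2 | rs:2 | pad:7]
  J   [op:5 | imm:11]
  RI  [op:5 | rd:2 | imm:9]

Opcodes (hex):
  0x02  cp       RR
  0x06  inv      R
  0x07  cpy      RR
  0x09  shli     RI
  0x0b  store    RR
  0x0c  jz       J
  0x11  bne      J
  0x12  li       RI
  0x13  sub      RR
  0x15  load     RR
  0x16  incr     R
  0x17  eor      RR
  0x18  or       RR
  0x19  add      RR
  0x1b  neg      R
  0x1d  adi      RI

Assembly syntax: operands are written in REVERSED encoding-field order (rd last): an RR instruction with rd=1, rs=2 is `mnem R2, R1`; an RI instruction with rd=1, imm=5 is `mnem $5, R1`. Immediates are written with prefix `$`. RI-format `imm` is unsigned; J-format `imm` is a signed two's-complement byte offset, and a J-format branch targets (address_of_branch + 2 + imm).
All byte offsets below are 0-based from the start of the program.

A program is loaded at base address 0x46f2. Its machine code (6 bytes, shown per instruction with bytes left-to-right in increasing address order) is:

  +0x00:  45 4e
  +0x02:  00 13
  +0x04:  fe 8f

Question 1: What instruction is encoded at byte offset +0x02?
cp R2, R1

[02] 00 13 → 0x1300
  top 5b → 0x2 → cp [RR]
  rd: (w>>9)&0x3=0x1 → R1
  rs: (w>>7)&0x3=0x2 → R2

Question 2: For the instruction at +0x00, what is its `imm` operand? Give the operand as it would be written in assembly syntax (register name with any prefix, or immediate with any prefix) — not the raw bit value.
$69

+0x00: 45 4e ⇒ word 0x4e45 (little)
  opcode bits[15:11]=0x9: shli/RI
  rd: (w>>9)&0x3=0x3 → R3
  imm: (w>>0)&0x1ff=0x45 → $69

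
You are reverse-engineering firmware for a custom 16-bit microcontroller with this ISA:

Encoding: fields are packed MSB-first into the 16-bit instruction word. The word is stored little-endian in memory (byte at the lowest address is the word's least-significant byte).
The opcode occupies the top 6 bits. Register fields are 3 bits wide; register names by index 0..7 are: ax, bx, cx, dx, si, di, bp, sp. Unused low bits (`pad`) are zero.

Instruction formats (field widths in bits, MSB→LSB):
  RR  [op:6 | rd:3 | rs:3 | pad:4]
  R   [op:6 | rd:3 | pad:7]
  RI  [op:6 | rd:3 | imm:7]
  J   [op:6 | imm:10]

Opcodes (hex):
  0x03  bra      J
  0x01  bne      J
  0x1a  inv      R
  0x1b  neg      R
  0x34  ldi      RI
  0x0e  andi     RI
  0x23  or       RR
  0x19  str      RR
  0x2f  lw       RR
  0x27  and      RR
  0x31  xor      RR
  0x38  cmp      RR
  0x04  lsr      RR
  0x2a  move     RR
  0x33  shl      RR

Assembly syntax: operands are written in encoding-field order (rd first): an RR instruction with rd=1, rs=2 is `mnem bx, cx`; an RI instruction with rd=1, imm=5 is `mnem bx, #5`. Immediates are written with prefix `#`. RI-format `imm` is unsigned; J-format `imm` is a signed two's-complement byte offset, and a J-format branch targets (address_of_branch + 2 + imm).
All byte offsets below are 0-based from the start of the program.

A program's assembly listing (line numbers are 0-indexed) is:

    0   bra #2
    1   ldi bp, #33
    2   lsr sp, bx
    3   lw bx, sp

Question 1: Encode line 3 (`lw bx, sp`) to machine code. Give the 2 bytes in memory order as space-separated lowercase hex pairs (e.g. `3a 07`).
f0 bc

L3: lw op=0x2f:6|rd=1:3|rs=7:3|pad=0:4 ⇒ 0xbcf0 ⇒ little f0 bc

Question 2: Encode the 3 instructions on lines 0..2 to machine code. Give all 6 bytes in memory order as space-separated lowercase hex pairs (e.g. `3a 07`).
0. bra fields op=0x3:6|imm=2:10 → word 0c02h → 02 0c
1. ldi fields op=0x34:6|rd=6:3|imm=33:7 → word d321h → 21 d3
2. lsr fields op=0x4:6|rd=7:3|rs=1:3|pad=0:4 → word 1390h → 90 13

02 0c 21 d3 90 13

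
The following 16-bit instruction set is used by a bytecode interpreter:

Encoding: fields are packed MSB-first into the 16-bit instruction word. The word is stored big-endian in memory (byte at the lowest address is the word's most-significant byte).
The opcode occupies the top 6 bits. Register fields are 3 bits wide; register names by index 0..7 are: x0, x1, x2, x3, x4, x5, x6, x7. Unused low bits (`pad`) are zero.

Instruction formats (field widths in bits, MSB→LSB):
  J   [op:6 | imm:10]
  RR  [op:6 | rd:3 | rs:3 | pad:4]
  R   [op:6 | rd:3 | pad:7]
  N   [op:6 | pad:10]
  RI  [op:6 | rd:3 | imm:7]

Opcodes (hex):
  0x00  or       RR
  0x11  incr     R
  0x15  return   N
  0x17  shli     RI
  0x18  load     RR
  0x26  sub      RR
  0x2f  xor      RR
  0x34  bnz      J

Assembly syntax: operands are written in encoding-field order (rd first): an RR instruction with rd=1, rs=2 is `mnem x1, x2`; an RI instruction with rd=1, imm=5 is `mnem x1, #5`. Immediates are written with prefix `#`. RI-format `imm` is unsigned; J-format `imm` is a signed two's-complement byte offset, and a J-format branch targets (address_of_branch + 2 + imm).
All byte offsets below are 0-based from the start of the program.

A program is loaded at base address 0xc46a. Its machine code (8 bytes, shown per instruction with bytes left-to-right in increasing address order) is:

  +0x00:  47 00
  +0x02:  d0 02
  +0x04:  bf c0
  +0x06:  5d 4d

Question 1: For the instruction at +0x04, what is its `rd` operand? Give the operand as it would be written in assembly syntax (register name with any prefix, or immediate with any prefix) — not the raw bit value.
x7

+0x04: bf c0 ⇒ word 0xbfc0 (big)
  top 6b → 0x2f → xor [RR]
  [9:7] rd=7 = x7
  [6:4] rs=4 = x4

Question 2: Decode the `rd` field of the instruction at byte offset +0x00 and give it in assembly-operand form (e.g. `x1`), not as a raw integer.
off 0x00: read 47 00 as big → 0x4700
  top 6b → 0x11 → incr [R]
  rd@[9:7]=0x6 ⇒ x6

x6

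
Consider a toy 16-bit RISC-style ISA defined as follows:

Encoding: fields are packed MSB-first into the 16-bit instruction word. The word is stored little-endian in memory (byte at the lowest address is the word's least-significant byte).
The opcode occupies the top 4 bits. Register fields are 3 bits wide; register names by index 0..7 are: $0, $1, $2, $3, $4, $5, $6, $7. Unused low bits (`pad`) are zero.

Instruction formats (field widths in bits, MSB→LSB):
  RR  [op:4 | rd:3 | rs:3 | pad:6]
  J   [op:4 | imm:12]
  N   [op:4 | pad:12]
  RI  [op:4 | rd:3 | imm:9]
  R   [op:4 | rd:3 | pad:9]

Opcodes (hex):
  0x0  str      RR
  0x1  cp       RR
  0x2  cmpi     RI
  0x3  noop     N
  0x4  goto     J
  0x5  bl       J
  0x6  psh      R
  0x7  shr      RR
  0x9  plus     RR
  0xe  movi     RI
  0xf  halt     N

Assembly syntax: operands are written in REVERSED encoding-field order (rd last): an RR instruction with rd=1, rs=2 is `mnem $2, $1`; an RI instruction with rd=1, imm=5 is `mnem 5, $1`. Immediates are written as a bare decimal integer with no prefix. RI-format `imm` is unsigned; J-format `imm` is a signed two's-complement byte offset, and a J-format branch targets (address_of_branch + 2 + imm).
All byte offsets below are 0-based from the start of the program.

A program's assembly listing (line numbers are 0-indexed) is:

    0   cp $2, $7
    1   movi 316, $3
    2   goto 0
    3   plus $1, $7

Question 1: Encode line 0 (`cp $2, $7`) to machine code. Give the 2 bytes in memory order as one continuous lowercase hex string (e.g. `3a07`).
line 0 (cp): pack op=0x1:4|rd=7:3|rs=2:3|pad=0:6 = 0x1e80; little→ 80 1e

801e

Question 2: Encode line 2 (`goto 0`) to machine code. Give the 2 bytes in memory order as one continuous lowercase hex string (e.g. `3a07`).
0040

line 2 (goto): pack op=0x4:4|imm=0:12 = 0x4000; little→ 00 40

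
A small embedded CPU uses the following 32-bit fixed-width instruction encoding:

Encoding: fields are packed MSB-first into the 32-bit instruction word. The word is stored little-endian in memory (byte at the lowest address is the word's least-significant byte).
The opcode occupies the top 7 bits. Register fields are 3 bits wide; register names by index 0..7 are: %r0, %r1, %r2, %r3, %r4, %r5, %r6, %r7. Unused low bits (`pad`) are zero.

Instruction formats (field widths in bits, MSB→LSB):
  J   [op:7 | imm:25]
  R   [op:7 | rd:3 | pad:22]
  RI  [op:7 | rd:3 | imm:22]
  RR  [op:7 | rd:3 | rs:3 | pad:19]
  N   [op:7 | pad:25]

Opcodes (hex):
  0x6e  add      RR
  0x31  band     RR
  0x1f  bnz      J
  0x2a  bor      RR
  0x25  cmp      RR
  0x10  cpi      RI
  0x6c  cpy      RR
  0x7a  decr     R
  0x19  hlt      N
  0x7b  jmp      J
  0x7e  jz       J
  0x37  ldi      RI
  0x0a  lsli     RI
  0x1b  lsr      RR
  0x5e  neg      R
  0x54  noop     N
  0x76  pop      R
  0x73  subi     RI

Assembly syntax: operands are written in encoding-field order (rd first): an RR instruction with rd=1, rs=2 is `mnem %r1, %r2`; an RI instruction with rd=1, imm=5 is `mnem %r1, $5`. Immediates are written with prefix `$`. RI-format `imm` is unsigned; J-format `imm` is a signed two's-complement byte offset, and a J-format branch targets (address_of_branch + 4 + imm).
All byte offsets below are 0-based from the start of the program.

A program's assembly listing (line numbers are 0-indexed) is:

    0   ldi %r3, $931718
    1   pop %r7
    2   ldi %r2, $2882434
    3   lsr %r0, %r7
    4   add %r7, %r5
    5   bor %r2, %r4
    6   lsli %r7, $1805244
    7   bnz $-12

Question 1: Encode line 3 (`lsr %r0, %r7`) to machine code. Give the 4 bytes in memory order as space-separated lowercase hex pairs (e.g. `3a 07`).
line 3 (lsr): pack op=0x1b:7|rd=0:3|rs=7:3|pad=0:19 = 0x36380000; little→ 00 00 38 36

00 00 38 36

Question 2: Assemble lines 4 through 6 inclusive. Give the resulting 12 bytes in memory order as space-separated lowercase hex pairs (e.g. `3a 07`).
4. add fields op=0x6e:7|rd=7:3|rs=5:3|pad=0:19 → word dde80000h → 00 00 e8 dd
5. bor fields op=0x2a:7|rd=2:3|rs=4:3|pad=0:19 → word 54a00000h → 00 00 a0 54
6. lsli fields op=0xa:7|rd=7:3|imm=1805244:22 → word 15db8bbch → bc 8b db 15

00 00 e8 dd 00 00 a0 54 bc 8b db 15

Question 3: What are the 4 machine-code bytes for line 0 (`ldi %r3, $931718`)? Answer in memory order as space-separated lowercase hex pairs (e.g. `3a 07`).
86 37 ce 6e

L0: ldi op=0x37:7|rd=3:3|imm=931718:22 ⇒ 0x6ece3786 ⇒ little 86 37 ce 6e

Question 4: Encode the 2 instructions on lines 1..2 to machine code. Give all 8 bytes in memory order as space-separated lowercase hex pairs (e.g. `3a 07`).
00 00 c0 ed 82 fb ab 6e

L1: pop op=0x76:7|rd=7:3|pad=0:22 ⇒ 0xedc00000 ⇒ little 00 00 c0 ed
L2: ldi op=0x37:7|rd=2:3|imm=2882434:22 ⇒ 0x6eabfb82 ⇒ little 82 fb ab 6e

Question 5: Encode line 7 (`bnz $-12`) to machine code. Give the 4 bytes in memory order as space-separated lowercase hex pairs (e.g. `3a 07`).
L7: bnz op=0x1f:7|imm=-12:25 ⇒ 0x3ffffff4 ⇒ little f4 ff ff 3f

f4 ff ff 3f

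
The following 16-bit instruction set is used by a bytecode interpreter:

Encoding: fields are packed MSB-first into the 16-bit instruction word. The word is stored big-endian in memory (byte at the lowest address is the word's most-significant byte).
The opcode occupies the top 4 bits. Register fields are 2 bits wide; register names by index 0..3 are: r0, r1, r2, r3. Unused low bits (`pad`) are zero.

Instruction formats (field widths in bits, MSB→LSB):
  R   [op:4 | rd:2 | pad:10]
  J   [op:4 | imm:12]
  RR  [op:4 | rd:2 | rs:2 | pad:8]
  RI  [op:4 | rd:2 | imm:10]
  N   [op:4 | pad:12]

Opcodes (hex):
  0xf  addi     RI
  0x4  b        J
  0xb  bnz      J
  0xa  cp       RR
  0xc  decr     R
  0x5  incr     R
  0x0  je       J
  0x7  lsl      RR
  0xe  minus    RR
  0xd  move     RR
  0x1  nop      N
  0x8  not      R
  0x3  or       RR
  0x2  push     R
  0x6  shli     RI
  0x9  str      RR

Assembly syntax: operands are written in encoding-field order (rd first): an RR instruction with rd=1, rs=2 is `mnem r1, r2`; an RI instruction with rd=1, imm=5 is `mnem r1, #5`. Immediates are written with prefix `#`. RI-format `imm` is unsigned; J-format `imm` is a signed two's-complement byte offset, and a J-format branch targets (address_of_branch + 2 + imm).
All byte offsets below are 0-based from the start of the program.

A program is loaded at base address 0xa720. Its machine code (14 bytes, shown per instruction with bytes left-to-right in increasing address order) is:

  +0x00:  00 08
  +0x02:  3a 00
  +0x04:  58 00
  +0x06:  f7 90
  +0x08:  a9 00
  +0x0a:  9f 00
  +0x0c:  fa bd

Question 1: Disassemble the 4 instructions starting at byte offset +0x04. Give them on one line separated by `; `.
[04] 58 00 → 0x5800
  op=0x5800>>12=0x5 ⇒ incr (R)
  rd: (w>>10)&0x3=0x2 → r2
[06] f7 90 → 0xf790
  op=0xf790>>12=0xf ⇒ addi (RI)
  rd: (w>>10)&0x3=0x1 → r1
  imm: (w>>0)&0x3ff=0x390 → #912
[08] a9 00 → 0xa900
  op=0xa900>>12=0xa ⇒ cp (RR)
  rd: (w>>10)&0x3=0x2 → r2
  rs: (w>>8)&0x3=0x1 → r1
[0a] 9f 00 → 0x9f00
  op=0x9f00>>12=0x9 ⇒ str (RR)
  rd: (w>>10)&0x3=0x3 → r3
  rs: (w>>8)&0x3=0x3 → r3

incr r2; addi r1, #912; cp r2, r1; str r3, r3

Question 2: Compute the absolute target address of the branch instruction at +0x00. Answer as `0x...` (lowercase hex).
off 0x00: read 00 08 as big → 0x0008
  op=0x0008>>12=0x0 ⇒ je (J)
  imm@[11:0]=0x8 ⇒ #8
  target = base 0xa720 + off 0x00 + 2 + imm 8 = 0xa72a

0xa72a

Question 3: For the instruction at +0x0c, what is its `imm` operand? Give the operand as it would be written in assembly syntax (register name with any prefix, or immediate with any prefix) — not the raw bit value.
+0x0c: fa bd ⇒ word 0xfabd (big)
  op=0xfabd>>12=0xf ⇒ addi (RI)
  rd@[11:10]=0x2 ⇒ r2
  imm@[9:0]=0x2bd ⇒ #701

#701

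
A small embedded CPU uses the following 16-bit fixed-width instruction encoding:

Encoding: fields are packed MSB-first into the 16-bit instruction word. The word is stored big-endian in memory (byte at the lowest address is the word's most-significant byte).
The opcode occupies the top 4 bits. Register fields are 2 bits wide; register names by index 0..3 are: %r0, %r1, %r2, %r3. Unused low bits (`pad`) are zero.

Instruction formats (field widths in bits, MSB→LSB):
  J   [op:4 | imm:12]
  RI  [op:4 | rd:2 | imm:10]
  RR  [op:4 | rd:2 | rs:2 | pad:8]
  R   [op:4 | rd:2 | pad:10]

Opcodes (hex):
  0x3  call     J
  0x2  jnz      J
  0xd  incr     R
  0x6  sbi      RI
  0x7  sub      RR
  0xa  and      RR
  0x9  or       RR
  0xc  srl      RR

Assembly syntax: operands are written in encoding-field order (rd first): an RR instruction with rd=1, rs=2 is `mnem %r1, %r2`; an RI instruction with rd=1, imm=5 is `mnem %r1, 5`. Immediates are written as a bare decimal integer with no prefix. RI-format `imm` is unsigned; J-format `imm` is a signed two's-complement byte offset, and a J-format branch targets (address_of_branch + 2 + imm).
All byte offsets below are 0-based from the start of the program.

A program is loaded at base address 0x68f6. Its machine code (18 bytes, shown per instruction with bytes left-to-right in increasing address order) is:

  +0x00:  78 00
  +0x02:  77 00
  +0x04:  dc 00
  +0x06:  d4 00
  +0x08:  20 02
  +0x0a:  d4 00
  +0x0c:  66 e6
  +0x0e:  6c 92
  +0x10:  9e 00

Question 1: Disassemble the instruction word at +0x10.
or %r3, %r2

+0x10: 9e 00 ⇒ word 0x9e00 (big)
  top 4b → 0x9 → or [RR]
  [11:10] rd=3 = %r3
  [9:8] rs=2 = %r2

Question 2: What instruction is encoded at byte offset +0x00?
[00] 78 00 → 0x7800
  opcode bits[15:12]=0x7: sub/RR
  [11:10] rd=2 = %r2
  [9:8] rs=0 = %r0

sub %r2, %r0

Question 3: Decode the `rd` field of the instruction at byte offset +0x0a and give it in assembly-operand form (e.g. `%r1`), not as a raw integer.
%r1

[0a] d4 00 → 0xd400
  top 4b → 0xd → incr [R]
  rd: (w>>10)&0x3=0x1 → %r1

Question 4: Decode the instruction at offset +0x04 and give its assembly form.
[04] dc 00 → 0xdc00
  opcode bits[15:12]=0xd: incr/R
  rd: (w>>10)&0x3=0x3 → %r3

incr %r3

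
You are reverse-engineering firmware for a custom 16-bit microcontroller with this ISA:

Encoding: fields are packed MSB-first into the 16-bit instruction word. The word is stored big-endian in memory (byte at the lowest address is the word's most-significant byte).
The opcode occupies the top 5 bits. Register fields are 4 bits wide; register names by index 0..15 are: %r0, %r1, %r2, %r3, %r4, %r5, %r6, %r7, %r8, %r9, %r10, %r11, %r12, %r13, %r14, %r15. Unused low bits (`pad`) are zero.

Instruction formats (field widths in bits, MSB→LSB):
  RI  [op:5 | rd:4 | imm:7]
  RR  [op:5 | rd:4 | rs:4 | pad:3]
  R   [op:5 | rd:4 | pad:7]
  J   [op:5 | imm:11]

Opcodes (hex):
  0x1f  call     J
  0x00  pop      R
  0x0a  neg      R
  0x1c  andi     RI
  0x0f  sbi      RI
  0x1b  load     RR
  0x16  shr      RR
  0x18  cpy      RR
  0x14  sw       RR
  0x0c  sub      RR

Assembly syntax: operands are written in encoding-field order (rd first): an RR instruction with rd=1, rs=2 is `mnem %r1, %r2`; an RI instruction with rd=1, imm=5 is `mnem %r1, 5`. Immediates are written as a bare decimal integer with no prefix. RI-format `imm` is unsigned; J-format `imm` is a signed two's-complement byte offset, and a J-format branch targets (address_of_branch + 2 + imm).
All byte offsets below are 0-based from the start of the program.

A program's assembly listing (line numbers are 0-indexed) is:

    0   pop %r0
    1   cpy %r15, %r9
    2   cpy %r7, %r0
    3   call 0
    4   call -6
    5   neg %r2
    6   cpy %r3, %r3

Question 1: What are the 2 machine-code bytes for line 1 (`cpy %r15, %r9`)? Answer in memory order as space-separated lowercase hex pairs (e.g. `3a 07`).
c7 c8

1. cpy fields op=0x18:5|rd=15:4|rs=9:4|pad=0:3 → word c7c8h → c7 c8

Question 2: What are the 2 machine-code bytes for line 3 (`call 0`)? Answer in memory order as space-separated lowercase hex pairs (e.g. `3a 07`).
f8 00

L3: call op=0x1f:5|imm=0:11 ⇒ 0xf800 ⇒ big f8 00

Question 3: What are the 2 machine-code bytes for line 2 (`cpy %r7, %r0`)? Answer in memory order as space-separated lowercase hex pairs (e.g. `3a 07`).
L2: cpy op=0x18:5|rd=7:4|rs=0:4|pad=0:3 ⇒ 0xc380 ⇒ big c3 80

c3 80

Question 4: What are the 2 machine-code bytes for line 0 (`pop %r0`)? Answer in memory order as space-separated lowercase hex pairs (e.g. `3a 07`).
line 0 (pop): pack op=0x0:5|rd=0:4|pad=0:7 = 0x0000; big→ 00 00

00 00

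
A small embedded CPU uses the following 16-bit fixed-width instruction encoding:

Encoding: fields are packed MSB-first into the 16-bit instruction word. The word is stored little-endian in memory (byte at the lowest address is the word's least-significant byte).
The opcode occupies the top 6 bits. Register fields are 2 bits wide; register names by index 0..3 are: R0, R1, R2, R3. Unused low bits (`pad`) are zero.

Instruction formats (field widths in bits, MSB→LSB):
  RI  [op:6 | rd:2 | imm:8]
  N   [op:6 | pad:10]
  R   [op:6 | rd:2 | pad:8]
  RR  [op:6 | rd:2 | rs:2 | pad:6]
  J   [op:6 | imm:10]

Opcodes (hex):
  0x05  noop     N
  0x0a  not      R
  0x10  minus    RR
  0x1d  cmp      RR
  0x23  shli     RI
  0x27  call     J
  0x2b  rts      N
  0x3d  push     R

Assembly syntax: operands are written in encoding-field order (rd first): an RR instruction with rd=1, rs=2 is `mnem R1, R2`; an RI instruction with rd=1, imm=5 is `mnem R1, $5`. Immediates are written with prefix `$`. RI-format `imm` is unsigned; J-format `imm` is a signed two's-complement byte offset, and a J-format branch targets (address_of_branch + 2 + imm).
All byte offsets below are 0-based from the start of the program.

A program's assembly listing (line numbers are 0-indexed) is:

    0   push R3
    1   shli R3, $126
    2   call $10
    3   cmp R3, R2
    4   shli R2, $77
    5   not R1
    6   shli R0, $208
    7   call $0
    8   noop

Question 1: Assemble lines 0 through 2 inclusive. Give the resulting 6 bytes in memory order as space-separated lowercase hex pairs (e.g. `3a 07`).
00 f7 7e 8f 0a 9c

line 0 (push): pack op=0x3d:6|rd=3:2|pad=0:8 = 0xf700; little→ 00 f7
line 1 (shli): pack op=0x23:6|rd=3:2|imm=126:8 = 0x8f7e; little→ 7e 8f
line 2 (call): pack op=0x27:6|imm=10:10 = 0x9c0a; little→ 0a 9c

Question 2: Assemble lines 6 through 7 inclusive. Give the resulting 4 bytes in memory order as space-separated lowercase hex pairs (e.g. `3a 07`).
6. shli fields op=0x23:6|rd=0:2|imm=208:8 → word 8cd0h → d0 8c
7. call fields op=0x27:6|imm=0:10 → word 9c00h → 00 9c

d0 8c 00 9c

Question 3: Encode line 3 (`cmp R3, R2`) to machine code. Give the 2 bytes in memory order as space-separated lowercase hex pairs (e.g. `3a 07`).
80 77

3. cmp fields op=0x1d:6|rd=3:2|rs=2:2|pad=0:6 → word 7780h → 80 77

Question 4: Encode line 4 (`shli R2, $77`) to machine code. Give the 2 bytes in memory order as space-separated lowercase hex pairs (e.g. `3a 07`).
4d 8e

line 4 (shli): pack op=0x23:6|rd=2:2|imm=77:8 = 0x8e4d; little→ 4d 8e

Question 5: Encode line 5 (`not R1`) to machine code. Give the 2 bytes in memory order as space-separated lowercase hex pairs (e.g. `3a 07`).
5. not fields op=0xa:6|rd=1:2|pad=0:8 → word 2900h → 00 29

00 29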